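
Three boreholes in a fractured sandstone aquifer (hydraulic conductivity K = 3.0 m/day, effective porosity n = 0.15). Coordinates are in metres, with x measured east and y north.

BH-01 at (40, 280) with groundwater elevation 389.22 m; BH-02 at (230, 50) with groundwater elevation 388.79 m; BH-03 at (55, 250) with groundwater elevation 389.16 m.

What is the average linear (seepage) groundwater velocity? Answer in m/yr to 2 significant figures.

Taking BH-01 as reference: BH-02−BH-01 = (190, -230, -0.43); BH-03−BH-01 = (15, -30, -0.06).
Solve a·Δx + b·Δy = Δh: det = 190·(-30) − 15·(-230) = -2250.
∂h/∂x = [(-0.43)·(-30) − (-0.06)·(-230)] / -2250 = +0.0004000
∂h/∂y = [190·(-0.06) − 15·(-0.43)] / -2250 = +0.002200
|∇h| = √(0.0004000² + 0.002200²) = 0.002236
Seepage velocity v = K·i/n = 3.0 × 0.002236 / 0.15 = 0.04472 m/day = 16.33 m/yr.

16 m/yr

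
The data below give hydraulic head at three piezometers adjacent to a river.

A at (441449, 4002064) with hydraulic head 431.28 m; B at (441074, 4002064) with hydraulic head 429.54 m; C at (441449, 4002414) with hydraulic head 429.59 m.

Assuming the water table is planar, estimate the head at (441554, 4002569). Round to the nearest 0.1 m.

∂h/∂x = (429.54 − 431.28) / (441074 − 441449) = +0.004640
∂h/∂y = (429.59 − 431.28) / (4002414 − 4002064) = -0.004829
h(441554, 4002569) = 431.28 + (+0.004640)·(105) + (-0.004829)·(505) = 431.28 +0.487 -2.438 = 429.329 m.

429.3 m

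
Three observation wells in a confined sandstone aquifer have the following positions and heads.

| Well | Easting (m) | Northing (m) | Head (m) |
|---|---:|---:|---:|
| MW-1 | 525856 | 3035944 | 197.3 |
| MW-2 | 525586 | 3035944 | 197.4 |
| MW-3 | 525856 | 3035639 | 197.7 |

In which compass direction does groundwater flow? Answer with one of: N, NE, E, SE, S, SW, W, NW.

∂h/∂x = (197.4 − 197.3) / (525586 − 525856) = -0.0003704
∂h/∂y = (197.7 − 197.3) / (3035639 − 3035944) = -0.001311
Flow = −∇h = (+0.0003704 east, +0.001311 north), which points north.

N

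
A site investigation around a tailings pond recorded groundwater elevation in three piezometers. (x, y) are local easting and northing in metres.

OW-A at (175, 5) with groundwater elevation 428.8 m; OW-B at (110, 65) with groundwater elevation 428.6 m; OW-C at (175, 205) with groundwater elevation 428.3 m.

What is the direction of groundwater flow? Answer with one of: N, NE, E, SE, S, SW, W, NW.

N

Three-point gradient (reference OW-A): Δ to OW-B = (-65, 60, -0.2), Δ to OW-C = (0, 200, -0.5).
∂h/∂x = +0.0007692, ∂h/∂y = -0.002500 (det = -13000).
Flow = −∇h = (-0.0007692 east, +0.002500 north), which points north.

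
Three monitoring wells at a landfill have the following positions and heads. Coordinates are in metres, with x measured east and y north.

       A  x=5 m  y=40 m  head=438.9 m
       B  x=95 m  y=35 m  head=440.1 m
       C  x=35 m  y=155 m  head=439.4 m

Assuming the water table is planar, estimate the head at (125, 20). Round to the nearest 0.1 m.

Taking A as reference: B−A = (90, -5, +1.2); C−A = (30, 115, +0.5).
Determinant of the coordinate differences = 90·115 − 30·(-5) = 10500.
∂h/∂x = [(+1.2)·115 − (+0.5)·(-5)] / 10500 = +0.01338
∂h/∂y = [90·(+0.5) − 30·(+1.2)] / 10500 = +0.0008571
h(125, 20) = 438.9 + (+0.01338)·(120) + (+0.0008571)·(-20) = 438.9 +1.606 -0.017 = 440.489 m.

440.5 m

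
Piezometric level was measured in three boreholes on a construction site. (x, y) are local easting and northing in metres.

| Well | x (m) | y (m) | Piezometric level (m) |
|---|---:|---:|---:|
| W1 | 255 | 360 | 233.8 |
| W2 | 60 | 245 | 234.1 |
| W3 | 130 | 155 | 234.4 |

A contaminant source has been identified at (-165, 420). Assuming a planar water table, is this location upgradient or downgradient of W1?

With h = a·x + b·y + c and W1 as origin, the differences give:
  (-195)·a + (-115)·b = +0.3
  (-125)·a + (-205)·b = +0.6
Eliminate b (×(-205) and ×(-115), subtract): 25600·a = 7.50 → a = ∂h/∂x = +0.0002930
Back-substitute: b = ∂h/∂y = -0.003105.
Head at (-165, 420) = 233.8 + (+0.0002930)·(-420) + (-0.003105)·(60) = 233.49 m.
That is lower than the 233.8 m at W1, so the point is downgradient.

downgradient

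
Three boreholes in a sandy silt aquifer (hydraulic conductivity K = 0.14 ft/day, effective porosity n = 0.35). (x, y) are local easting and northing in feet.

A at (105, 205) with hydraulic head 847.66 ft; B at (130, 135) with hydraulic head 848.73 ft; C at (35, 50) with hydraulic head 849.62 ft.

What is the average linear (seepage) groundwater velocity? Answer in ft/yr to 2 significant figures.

2.1 ft/yr

Differences from A: to B (Δx, Δy, Δh) = (25, -70, +1.07); to C = (-70, -155, +1.96).
Solve a·Δx + b·Δy = Δh: det = 25·(-155) − (-70)·(-70) = -8775.
∂h/∂x = [(+1.07)·(-155) − (+1.96)·(-70)] / -8775 = +0.003265
∂h/∂y = [25·(+1.96) − (-70)·(+1.07)] / -8775 = -0.01412
|∇h| = √(0.003265² + -0.01412²) = 0.01449
Seepage velocity v = K·i/n = 0.14 × 0.01449 / 0.35 = 0.005796 ft/day = 2.117 ft/yr.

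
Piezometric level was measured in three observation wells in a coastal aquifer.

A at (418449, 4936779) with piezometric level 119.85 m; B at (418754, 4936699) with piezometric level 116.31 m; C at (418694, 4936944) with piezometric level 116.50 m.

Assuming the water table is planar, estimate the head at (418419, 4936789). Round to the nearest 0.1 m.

120.2 m

With h = a·x + b·y + c and A as origin, the differences give:
  305·a + (-80)·b = -3.54
  245·a + 165·b = -3.35
Eliminate b (×165 and ×(-80), subtract): 69925·a = -852.100 → a = ∂h/∂x = -0.01219
Back-substitute: b = ∂h/∂y = -0.002209.
h(418419, 4936789) = 119.85 + (-0.01219)·(-30) + (-0.002209)·(10) = 119.85 +0.366 -0.022 = 120.193 m.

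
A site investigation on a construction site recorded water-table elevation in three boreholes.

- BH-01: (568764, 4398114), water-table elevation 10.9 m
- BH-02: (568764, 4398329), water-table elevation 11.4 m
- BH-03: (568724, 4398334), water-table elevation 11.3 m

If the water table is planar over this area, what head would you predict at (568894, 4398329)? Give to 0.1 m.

11.8 m

With h = a·x + b·y + c and BH-01 as origin, the differences give:
  0·a + 215·b = +0.5
  (-40)·a + 220·b = +0.4
Eliminate b (×220 and ×215, subtract): 8600·a = 24.00 → a = ∂h/∂x = +0.002791
Back-substitute: b = ∂h/∂y = +0.002326.
h(568894, 4398329) = 10.9 + (+0.002791)·(130) + (+0.002326)·(215) = 10.9 +0.363 +0.500 = 11.763 m.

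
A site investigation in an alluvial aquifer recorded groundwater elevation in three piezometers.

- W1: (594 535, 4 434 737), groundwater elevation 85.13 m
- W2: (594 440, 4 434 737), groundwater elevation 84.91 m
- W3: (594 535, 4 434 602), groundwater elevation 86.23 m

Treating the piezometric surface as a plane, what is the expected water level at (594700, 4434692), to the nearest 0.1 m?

∂h/∂x = (84.91 − 85.13) / (594440 − 594535) = +0.002316
∂h/∂y = (86.23 − 85.13) / (4434602 − 4434737) = -0.008148
h(594700, 4434692) = 85.13 + (+0.002316)·(165) + (-0.008148)·(-45) = 85.13 +0.382 +0.367 = 85.879 m.

85.9 m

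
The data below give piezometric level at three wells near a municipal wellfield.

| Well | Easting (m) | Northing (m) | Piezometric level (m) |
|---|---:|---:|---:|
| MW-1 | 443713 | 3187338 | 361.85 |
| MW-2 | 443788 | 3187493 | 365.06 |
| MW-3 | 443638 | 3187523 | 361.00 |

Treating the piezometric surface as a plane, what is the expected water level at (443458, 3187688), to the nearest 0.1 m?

Taking MW-1 as reference: MW-2−MW-1 = (75, 155, +3.21); MW-3−MW-1 = (-75, 185, -0.85).
Solve a·Δx + b·Δy = Δh: det = 75·185 − (-75)·155 = 25500.
∂h/∂x = [(+3.21)·185 − (-0.85)·155] / 25500 = +0.02845
∂h/∂y = [75·(-0.85) − (-75)·(+3.21)] / 25500 = +0.006941
h(443458, 3187688) = 361.85 + (+0.02845)·(-255) + (+0.006941)·(350) = 361.85 -7.256 +2.429 = 357.023 m.

357.0 m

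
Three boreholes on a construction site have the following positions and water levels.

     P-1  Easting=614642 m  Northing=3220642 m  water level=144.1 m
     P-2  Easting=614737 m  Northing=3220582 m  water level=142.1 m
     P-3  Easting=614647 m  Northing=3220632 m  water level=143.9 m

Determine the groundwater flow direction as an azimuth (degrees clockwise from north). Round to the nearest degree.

138°

With h = a·x + b·y + c and P-1 as origin, the differences give:
  95·a + (-60)·b = -2.0
  5·a + (-10)·b = -0.2
Eliminate b (×(-10) and ×(-60), subtract): -650·a = 8.00 → a = ∂h/∂x = -0.01231
Back-substitute: b = ∂h/∂y = +0.01385.
Flow direction (−∇h) has components (+0.01231 E, -0.01385 N).
Azimuth = atan2(E, N) = atan2(+0.01231, -0.01385) = 138.4° ≈ 138°.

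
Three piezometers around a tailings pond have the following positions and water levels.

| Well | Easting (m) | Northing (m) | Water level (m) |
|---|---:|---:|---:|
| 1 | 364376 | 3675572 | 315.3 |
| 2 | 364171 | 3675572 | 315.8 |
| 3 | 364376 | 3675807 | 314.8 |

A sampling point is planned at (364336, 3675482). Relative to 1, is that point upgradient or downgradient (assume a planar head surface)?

∂h/∂x = (315.8 − 315.3) / (364171 − 364376) = -0.002439
∂h/∂y = (314.8 − 315.3) / (3675807 − 3675572) = -0.002128
Head at (364336, 3675482) = 315.3 + (-0.002439)·(-40) + (-0.002128)·(-90) = 315.59 m.
That is higher than the 315.3 m at 1, so the point is upgradient.

upgradient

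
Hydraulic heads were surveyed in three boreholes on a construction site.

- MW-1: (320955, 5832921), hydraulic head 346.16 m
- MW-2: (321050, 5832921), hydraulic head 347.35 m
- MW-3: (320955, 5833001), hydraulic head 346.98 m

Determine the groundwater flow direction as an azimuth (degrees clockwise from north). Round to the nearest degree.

∂h/∂x = (347.35 − 346.16) / (321050 − 320955) = +0.01253
∂h/∂y = (346.98 − 346.16) / (5833001 − 5832921) = +0.01025
Flow direction (−∇h) has components (-0.01253 E, -0.01025 N).
Azimuth = atan2(E, N) = atan2(-0.01253, -0.01025) = 230.7° ≈ 231°.

231°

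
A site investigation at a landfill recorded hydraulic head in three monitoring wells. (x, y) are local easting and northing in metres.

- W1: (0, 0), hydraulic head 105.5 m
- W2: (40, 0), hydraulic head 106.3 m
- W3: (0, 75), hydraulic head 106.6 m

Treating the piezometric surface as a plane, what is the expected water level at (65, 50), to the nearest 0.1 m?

107.5 m

∂h/∂x = (106.3 − 105.5) / (40 − 0) = +0.02000
∂h/∂y = (106.6 − 105.5) / (75 − 0) = +0.01467
h(65, 50) = 105.5 + (+0.02000)·(65) + (+0.01467)·(50) = 105.5 +1.300 +0.733 = 107.533 m.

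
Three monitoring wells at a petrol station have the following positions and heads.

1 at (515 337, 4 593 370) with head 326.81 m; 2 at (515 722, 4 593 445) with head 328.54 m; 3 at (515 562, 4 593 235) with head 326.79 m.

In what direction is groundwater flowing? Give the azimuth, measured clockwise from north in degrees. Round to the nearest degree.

Differences from 1: to 2 (Δx, Δy, Δh) = (385, 75, +1.73); to 3 = (225, -135, -0.02).
Determinant of the coordinate differences = 385·(-135) − 225·75 = -68850.
∂h/∂x = [(+1.73)·(-135) − (-0.02)·75] / -68850 = +0.003370
∂h/∂y = [385·(-0.02) − 225·(+1.73)] / -68850 = +0.005765
Flow direction (−∇h) has components (-0.003370 E, -0.005765 N).
Azimuth = atan2(E, N) = atan2(-0.003370, -0.005765) = 210.3° ≈ 210°.

210°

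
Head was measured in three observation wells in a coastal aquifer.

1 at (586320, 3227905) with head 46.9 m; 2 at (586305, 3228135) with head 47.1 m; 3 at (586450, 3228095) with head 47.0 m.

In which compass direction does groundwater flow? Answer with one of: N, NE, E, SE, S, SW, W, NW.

SE

Differences from 1: to 2 (Δx, Δy, Δh) = (-15, 230, +0.2); to 3 = (130, 190, +0.1).
Determinant of the coordinate differences = (-15)·190 − 130·230 = -32750.
∂h/∂x = [(+0.2)·190 − (+0.1)·230] / -32750 = -0.0004580
∂h/∂y = [(-15)·(+0.1) − 130·(+0.2)] / -32750 = +0.0008397
Flow = −∇h = (+0.0004580 east, -0.0008397 north), which points southeast.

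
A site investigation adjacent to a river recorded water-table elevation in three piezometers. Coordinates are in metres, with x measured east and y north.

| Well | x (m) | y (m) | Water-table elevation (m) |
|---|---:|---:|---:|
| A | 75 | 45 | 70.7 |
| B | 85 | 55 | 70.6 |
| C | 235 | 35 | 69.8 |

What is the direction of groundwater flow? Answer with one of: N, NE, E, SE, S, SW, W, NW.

Taking A as reference: B−A = (10, 10, -0.1); C−A = (160, -10, -0.9).
Solve a·Δx + b·Δy = Δh: det = 10·(-10) − 160·10 = -1700.
∂h/∂x = [(-0.1)·(-10) − (-0.9)·10] / -1700 = -0.005882
∂h/∂y = [10·(-0.9) − 160·(-0.1)] / -1700 = -0.004118
Flow = −∇h = (+0.005882 east, +0.004118 north), which points northeast.

NE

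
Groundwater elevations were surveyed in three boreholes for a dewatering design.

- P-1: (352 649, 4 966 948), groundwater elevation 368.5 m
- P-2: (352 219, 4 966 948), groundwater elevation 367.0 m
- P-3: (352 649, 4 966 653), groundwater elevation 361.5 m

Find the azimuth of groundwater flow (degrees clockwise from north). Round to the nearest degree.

188°

∂h/∂x = (367.0 − 368.5) / (352219 − 352649) = +0.003488
∂h/∂y = (361.5 − 368.5) / (4966653 − 4966948) = +0.02373
Flow direction (−∇h) has components (-0.003488 E, -0.02373 N).
Azimuth = atan2(E, N) = atan2(-0.003488, -0.02373) = 188.4° ≈ 188°.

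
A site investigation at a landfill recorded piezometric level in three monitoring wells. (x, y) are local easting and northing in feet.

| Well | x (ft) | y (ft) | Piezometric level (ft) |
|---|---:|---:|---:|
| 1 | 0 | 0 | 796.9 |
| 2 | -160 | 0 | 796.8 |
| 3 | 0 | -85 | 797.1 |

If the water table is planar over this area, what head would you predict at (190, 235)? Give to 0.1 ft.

796.5 ft

∂h/∂x = (796.8 − 796.9) / (-160 − 0) = +0.0006250
∂h/∂y = (797.1 − 796.9) / (-85 − 0) = -0.002353
h(190, 235) = 796.9 + (+0.0006250)·(190) + (-0.002353)·(235) = 796.9 +0.119 -0.553 = 796.466 ft.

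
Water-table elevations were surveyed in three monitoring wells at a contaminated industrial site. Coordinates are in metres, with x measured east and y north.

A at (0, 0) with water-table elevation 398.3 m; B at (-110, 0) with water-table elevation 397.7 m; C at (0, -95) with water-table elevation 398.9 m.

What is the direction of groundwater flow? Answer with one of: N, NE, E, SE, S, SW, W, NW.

NW

∂h/∂x = (397.7 − 398.3) / (-110 − 0) = +0.005455
∂h/∂y = (398.9 − 398.3) / (-95 − 0) = -0.006316
Flow = −∇h = (-0.005455 east, +0.006316 north), which points northwest.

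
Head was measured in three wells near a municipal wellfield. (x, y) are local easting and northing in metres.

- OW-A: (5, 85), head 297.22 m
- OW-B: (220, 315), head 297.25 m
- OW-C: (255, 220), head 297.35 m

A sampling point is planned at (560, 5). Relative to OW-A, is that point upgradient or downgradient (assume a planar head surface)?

With h = a·x + b·y + c and OW-A as origin, the differences give:
  215·a + 230·b = +0.03
  250·a + 135·b = +0.13
Eliminate b (×135 and ×230, subtract): -28475·a = -25.850 → a = ∂h/∂x = +0.0009078
Back-substitute: b = ∂h/∂y = -0.0007182.
Head at (560, 5) = 297.22 + (+0.0009078)·(555) + (-0.0007182)·(-80) = 297.78 m.
That is higher than the 297.22 m at OW-A, so the point is upgradient.

upgradient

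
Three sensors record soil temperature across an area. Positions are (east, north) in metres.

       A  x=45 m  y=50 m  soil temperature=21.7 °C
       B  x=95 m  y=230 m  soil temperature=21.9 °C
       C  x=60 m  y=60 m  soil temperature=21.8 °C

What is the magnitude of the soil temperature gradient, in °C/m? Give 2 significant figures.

Three-point gradient (reference A): Δ to B = (50, 180, +0.2), Δ to C = (15, 10, +0.1).
∂T/∂x = +0.007273, ∂T/∂y = -0.0009091 (det = -2200).
|∇f| = √(0.007273² + -0.0009091²) = 0.00733 °C/m

0.0073 °C/m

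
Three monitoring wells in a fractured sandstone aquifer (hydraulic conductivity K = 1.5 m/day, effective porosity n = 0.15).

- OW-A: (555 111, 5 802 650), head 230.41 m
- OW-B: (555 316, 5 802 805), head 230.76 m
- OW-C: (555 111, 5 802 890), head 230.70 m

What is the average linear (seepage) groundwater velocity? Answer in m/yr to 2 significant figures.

5.3 m/yr

With h = a·x + b·y + c and OW-A as origin, the differences give:
  205·a + 155·b = +0.35
  0·a + 240·b = +0.29
Eliminate b (×240 and ×155, subtract): 49200·a = 39.050 → a = ∂h/∂x = +0.0007937
Back-substitute: b = ∂h/∂y = +0.001208.
|∇h| = √(0.0007937² + 0.001208²) = 0.001445
Seepage velocity v = K·i/n = 1.5 × 0.001445 / 0.15 = 0.01445 m/day = 5.278 m/yr.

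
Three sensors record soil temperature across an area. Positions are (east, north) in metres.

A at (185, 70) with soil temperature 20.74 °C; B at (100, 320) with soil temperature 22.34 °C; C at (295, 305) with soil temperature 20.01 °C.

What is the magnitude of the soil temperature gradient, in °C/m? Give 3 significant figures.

With T = a·x + b·y + c and A as origin, the differences give:
  (-85)·a + 250·b = +1.60
  110·a + 235·b = -0.73
Eliminate b (×235 and ×250, subtract): -47475·a = 558.500 → a = ∂T/∂x = -0.01176
Back-substitute: b = ∂T/∂y = +0.002400.
|∇f| = √(-0.01176² + 0.002400²) = 0.012 °C/m

0.0120 °C/m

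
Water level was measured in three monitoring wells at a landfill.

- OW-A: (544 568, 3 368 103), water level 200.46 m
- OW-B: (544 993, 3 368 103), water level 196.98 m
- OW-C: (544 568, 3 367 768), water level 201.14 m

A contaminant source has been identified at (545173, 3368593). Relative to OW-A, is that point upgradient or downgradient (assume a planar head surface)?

downgradient

∂h/∂x = (196.98 − 200.46) / (544993 − 544568) = -0.008188
∂h/∂y = (201.14 − 200.46) / (3367768 − 3368103) = -0.002030
Head at (545173, 3368593) = 200.46 + (-0.008188)·(605) + (-0.002030)·(490) = 194.51 m.
That is lower than the 200.46 m at OW-A, so the point is downgradient.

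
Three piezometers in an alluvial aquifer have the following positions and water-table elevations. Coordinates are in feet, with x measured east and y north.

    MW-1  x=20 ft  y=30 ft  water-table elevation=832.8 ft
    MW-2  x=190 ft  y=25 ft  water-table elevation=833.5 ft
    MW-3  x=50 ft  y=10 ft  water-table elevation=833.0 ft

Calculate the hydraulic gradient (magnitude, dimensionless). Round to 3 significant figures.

0.00566

Taking MW-1 as reference: MW-2−MW-1 = (170, -5, +0.7); MW-3−MW-1 = (30, -20, +0.2).
Solve a·Δx + b·Δy = Δh: det = 170·(-20) − 30·(-5) = -3250.
∂h/∂x = [(+0.7)·(-20) − (+0.2)·(-5)] / -3250 = +0.004000
∂h/∂y = [170·(+0.2) − 30·(+0.7)] / -3250 = -0.004000
|∇h| = √(0.004000² + -0.004000²) = 0.005657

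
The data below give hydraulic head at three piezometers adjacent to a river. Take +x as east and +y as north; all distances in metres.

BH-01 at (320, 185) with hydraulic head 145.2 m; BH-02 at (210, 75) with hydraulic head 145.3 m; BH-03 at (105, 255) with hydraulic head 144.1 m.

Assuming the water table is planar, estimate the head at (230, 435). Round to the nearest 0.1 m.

Differences from BH-01: to BH-02 (Δx, Δy, Δh) = (-110, -110, +0.1); to BH-03 = (-215, 70, -1.1).
Determinant of the coordinate differences = (-110)·70 − (-215)·(-110) = -31350.
∂h/∂x = [(+0.1)·70 − (-1.1)·(-110)] / -31350 = +0.003636
∂h/∂y = [(-110)·(-1.1) − (-215)·(+0.1)] / -31350 = -0.004545
h(230, 435) = 145.2 + (+0.003636)·(-90) + (-0.004545)·(250) = 145.2 -0.327 -1.136 = 143.736 m.

143.7 m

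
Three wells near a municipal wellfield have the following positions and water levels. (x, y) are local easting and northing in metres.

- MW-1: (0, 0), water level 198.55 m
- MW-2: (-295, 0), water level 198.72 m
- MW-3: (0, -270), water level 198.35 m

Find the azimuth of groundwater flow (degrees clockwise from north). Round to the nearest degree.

142°

∂h/∂x = (198.72 − 198.55) / (-295 − 0) = -0.0005763
∂h/∂y = (198.35 − 198.55) / (-270 − 0) = +0.0007407
Flow direction (−∇h) has components (+0.0005763 E, -0.0007407 N).
Azimuth = atan2(E, N) = atan2(+0.0005763, -0.0007407) = 142.1° ≈ 142°.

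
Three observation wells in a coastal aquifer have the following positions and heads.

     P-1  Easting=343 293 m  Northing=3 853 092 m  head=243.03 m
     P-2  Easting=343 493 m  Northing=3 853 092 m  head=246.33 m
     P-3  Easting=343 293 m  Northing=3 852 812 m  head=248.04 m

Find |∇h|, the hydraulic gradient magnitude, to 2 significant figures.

0.024

∂h/∂x = (246.33 − 243.03) / (343493 − 343293) = +0.01650
∂h/∂y = (248.04 − 243.03) / (3852812 − 3853092) = -0.01789
|∇h| = √(0.01650² + -0.01789²) = 0.02434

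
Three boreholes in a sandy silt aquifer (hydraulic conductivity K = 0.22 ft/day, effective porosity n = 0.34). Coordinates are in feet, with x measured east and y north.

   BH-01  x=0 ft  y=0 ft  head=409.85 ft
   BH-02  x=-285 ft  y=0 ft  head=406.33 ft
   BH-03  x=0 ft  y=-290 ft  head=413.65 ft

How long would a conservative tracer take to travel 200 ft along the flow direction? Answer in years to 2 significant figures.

47 years

∂h/∂x = (406.33 − 409.85) / (-285 − 0) = +0.01235
∂h/∂y = (413.65 − 409.85) / (-290 − 0) = -0.01310
|∇h| = √(0.01235² + -0.01310²) = 0.018
Seepage velocity v = K·i/n = 0.22 × 0.018 / 0.34 = 0.01165 ft/day.
t = 200 / 0.01165 = 1.717e+04 days = 47 years.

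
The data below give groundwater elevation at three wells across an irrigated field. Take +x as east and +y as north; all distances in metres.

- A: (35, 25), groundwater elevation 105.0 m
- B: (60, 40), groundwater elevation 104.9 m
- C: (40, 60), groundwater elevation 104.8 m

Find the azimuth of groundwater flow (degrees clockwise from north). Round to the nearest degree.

006°

With h = a·x + b·y + c and A as origin, the differences give:
  25·a + 15·b = -0.1
  5·a + 35·b = -0.2
Eliminate b (×35 and ×15, subtract): 800·a = -0.50 → a = ∂h/∂x = -0.0006250
Back-substitute: b = ∂h/∂y = -0.005625.
Flow direction (−∇h) has components (+0.0006250 E, +0.005625 N).
Azimuth = atan2(E, N) = atan2(+0.0006250, +0.005625) = 6.3° ≈ 006°.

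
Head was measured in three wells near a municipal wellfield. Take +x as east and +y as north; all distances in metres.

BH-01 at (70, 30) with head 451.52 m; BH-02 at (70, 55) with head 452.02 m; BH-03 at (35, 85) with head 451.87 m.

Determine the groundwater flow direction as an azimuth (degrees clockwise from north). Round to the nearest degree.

227°

With h = a·x + b·y + c and BH-01 as origin, the differences give:
  0·a + 25·b = +0.50
  (-35)·a + 55·b = +0.35
Eliminate b (×55 and ×25, subtract): 875·a = 18.750 → a = ∂h/∂x = +0.02143
Back-substitute: b = ∂h/∂y = +0.02000.
Flow direction (−∇h) has components (-0.02143 E, -0.02000 N).
Azimuth = atan2(E, N) = atan2(-0.02143, -0.02000) = 227.0° ≈ 227°.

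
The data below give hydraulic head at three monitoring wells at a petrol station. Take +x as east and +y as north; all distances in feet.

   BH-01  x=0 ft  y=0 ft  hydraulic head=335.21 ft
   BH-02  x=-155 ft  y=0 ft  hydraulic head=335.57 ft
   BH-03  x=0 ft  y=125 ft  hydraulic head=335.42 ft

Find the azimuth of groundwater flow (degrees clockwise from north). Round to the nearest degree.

126°

∂h/∂x = (335.57 − 335.21) / (-155 − 0) = -0.002323
∂h/∂y = (335.42 − 335.21) / (125 − 0) = +0.001680
Flow direction (−∇h) has components (+0.002323 E, -0.001680 N).
Azimuth = atan2(E, N) = atan2(+0.002323, -0.001680) = 125.9° ≈ 126°.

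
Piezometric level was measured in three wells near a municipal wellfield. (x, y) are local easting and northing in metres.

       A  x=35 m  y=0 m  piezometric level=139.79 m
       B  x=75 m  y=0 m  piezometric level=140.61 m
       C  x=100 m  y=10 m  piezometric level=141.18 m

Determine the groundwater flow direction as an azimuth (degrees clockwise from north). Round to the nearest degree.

With h = a·x + b·y + c and A as origin, the differences give:
  40·a + 0·b = +0.82
  65·a + 10·b = +1.39
Eliminate b (×10 and ×0, subtract): 400·a = 8.200 → a = ∂h/∂x = +0.02050
Back-substitute: b = ∂h/∂y = +0.005750.
Flow direction (−∇h) has components (-0.02050 E, -0.005750 N).
Azimuth = atan2(E, N) = atan2(-0.02050, -0.005750) = 254.3° ≈ 254°.

254°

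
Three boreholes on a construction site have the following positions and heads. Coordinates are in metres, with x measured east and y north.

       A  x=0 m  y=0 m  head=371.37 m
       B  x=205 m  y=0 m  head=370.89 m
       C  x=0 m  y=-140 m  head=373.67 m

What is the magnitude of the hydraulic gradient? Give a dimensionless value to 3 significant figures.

∂h/∂x = (370.89 − 371.37) / (205 − 0) = -0.002341
∂h/∂y = (373.67 − 371.37) / (-140 − 0) = -0.01643
|∇h| = √(-0.002341² + -0.01643²) = 0.0166

0.0166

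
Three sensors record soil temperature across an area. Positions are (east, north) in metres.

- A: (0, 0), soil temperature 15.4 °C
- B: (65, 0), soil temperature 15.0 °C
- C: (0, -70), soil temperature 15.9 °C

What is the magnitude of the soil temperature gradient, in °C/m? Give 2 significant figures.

∂T/∂x = (15.0 − 15.4) / (65 − 0) = -0.006154
∂T/∂y = (15.9 − 15.4) / (-70 − 0) = -0.007143
|∇f| = √(-0.006154² + -0.007143²) = 0.009428 °C/m

0.0094 °C/m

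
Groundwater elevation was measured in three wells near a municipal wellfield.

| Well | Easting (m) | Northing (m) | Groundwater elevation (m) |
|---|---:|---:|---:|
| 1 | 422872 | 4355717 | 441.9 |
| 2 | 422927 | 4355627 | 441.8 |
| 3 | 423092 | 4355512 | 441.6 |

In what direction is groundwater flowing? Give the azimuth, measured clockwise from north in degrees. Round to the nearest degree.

130°

Differences from 1: to 2 (Δx, Δy, Δh) = (55, -90, -0.1); to 3 = (220, -205, -0.3).
Determinant of the coordinate differences = 55·(-205) − 220·(-90) = 8525.
∂h/∂x = [(-0.1)·(-205) − (-0.3)·(-90)] / 8525 = -0.0007625
∂h/∂y = [55·(-0.3) − 220·(-0.1)] / 8525 = +0.0006452
Flow direction (−∇h) has components (+0.0007625 E, -0.0006452 N).
Azimuth = atan2(E, N) = atan2(+0.0007625, -0.0006452) = 130.2° ≈ 130°.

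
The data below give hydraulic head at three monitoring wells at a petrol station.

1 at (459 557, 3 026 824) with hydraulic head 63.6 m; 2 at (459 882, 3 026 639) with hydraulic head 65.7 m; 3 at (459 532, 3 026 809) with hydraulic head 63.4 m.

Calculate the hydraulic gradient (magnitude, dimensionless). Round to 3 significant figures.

0.00733

Differences from 1: to 2 (Δx, Δy, Δh) = (325, -185, +2.1); to 3 = (-25, -15, -0.2).
Solve a·Δx + b·Δy = Δh: det = 325·(-15) − (-25)·(-185) = -9500.
∂h/∂x = [(+2.1)·(-15) − (-0.2)·(-185)] / -9500 = +0.007211
∂h/∂y = [325·(-0.2) − (-25)·(+2.1)] / -9500 = +0.001316
|∇h| = √(0.007211² + 0.001316²) = 0.00733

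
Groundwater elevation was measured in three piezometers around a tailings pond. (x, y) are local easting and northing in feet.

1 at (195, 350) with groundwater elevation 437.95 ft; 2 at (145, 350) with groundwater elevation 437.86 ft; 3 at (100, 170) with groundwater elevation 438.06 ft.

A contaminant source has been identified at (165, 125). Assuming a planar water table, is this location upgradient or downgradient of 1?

Taking 1 as reference: 2−1 = (-50, 0, -0.09); 3−1 = (-95, -180, +0.11).
Determinant of the coordinate differences = (-50)·(-180) − (-95)·0 = 9000.
∂h/∂x = [(-0.09)·(-180) − (+0.11)·0] / 9000 = +0.001800
∂h/∂y = [(-50)·(+0.11) − (-95)·(-0.09)] / 9000 = -0.001561
Head at (165, 125) = 437.95 + (+0.001800)·(-30) + (-0.001561)·(-225) = 438.25 ft.
That is higher than the 437.95 ft at 1, so the point is upgradient.

upgradient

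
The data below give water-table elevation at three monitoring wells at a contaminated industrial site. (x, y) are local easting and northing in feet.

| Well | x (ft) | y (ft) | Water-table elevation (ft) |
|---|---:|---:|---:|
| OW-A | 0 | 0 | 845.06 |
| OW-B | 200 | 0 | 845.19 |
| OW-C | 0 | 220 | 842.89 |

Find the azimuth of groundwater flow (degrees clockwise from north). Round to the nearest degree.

356°

∂h/∂x = (845.19 − 845.06) / (200 − 0) = +0.0006500
∂h/∂y = (842.89 − 845.06) / (220 − 0) = -0.009864
Flow direction (−∇h) has components (-0.0006500 E, +0.009864 N).
Azimuth = atan2(E, N) = atan2(-0.0006500, +0.009864) = 356.2° ≈ 356°.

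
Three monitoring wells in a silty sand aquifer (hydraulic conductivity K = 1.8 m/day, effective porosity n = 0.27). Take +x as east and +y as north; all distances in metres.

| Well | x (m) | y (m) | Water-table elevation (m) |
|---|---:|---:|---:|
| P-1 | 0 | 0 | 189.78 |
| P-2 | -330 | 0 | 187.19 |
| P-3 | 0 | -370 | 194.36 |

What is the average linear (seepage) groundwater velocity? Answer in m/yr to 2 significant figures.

∂h/∂x = (187.19 − 189.78) / (-330 − 0) = +0.007848
∂h/∂y = (194.36 − 189.78) / (-370 − 0) = -0.01238
|∇h| = √(0.007848² + -0.01238²) = 0.01466
Seepage velocity v = K·i/n = 1.8 × 0.01466 / 0.27 = 0.09773 m/day = 35.7 m/yr.

36 m/yr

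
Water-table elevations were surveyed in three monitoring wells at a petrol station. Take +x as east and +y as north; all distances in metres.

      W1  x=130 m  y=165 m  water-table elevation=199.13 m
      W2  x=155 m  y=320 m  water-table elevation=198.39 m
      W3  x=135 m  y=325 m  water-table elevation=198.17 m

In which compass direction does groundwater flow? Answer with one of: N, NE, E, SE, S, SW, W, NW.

Differences from W1: to W2 (Δx, Δy, Δh) = (25, 155, -0.74); to W3 = (5, 160, -0.96).
Determinant of the coordinate differences = 25·160 − 5·155 = 3225.
∂h/∂x = [(-0.74)·160 − (-0.96)·155] / 3225 = +0.009426
∂h/∂y = [25·(-0.96) − 5·(-0.74)] / 3225 = -0.006295
Flow = −∇h = (-0.009426 east, +0.006295 north), which points northwest.

NW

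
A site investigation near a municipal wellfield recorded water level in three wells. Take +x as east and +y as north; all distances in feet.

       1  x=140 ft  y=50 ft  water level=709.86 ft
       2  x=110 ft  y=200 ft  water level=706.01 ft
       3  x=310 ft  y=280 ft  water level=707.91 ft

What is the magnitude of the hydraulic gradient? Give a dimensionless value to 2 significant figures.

0.029

Three-point gradient (reference 1): Δ to 2 = (-30, 150, -3.85), Δ to 3 = (170, 230, -1.95).
∂h/∂x = +0.01830, ∂h/∂y = -0.02201 (det = -32400).
|∇h| = √(0.01830² + -0.02201²) = 0.02862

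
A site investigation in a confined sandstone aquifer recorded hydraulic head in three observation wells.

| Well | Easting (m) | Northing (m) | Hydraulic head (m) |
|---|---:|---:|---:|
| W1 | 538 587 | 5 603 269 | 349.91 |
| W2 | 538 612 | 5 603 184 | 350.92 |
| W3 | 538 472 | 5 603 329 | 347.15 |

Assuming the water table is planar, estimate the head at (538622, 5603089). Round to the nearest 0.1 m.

351.7 m

With h = a·x + b·y + c and W1 as origin, the differences give:
  25·a + (-85)·b = +1.01
  (-115)·a + 60·b = -2.76
Eliminate b (×60 and ×(-85), subtract): -8275·a = -174.000 → a = ∂h/∂x = +0.02103
Back-substitute: b = ∂h/∂y = -0.005698.
h(538622, 5603089) = 349.91 + (+0.02103)·(35) + (-0.005698)·(-180) = 349.91 +0.736 +1.026 = 351.672 m.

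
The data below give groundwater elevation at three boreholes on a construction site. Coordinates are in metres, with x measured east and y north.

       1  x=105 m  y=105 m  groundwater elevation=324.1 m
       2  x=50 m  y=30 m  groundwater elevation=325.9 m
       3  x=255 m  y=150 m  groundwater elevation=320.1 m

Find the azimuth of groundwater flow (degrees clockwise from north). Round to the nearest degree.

077°

Differences from 1: to 2 (Δx, Δy, Δh) = (-55, -75, +1.8); to 3 = (150, 45, -4.0).
Solve a·Δx + b·Δy = Δh: det = (-55)·45 − 150·(-75) = 8775.
∂h/∂x = [(+1.8)·45 − (-4.0)·(-75)] / 8775 = -0.02496
∂h/∂y = [(-55)·(-4.0) − 150·(+1.8)] / 8775 = -0.005698
Flow direction (−∇h) has components (+0.02496 E, +0.005698 N).
Azimuth = atan2(E, N) = atan2(+0.02496, +0.005698) = 77.1° ≈ 077°.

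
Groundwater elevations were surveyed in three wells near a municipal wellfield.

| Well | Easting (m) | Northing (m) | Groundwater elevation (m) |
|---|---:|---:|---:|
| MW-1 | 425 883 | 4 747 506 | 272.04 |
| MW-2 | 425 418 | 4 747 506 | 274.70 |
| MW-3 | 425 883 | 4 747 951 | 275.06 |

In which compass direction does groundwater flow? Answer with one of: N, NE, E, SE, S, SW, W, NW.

SE

∂h/∂x = (274.70 − 272.04) / (425418 − 425883) = -0.005720
∂h/∂y = (275.06 − 272.04) / (4747951 − 4747506) = +0.006787
Flow = −∇h = (+0.005720 east, -0.006787 north), which points southeast.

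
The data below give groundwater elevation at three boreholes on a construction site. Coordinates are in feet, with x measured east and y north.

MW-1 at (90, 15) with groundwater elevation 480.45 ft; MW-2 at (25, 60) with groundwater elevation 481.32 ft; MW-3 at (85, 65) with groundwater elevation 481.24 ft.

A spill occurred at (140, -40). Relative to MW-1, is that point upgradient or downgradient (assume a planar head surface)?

downgradient

Differences from MW-1: to MW-2 (Δx, Δy, Δh) = (-65, 45, +0.87); to MW-3 = (-5, 50, +0.79).
Determinant of the coordinate differences = (-65)·50 − (-5)·45 = -3025.
∂h/∂x = [(+0.87)·50 − (+0.79)·45] / -3025 = -0.002628
∂h/∂y = [(-65)·(+0.79) − (-5)·(+0.87)] / -3025 = +0.01554
Head at (140, -40) = 480.45 + (-0.002628)·(50) + (+0.01554)·(-55) = 479.46 ft.
That is lower than the 480.45 ft at MW-1, so the point is downgradient.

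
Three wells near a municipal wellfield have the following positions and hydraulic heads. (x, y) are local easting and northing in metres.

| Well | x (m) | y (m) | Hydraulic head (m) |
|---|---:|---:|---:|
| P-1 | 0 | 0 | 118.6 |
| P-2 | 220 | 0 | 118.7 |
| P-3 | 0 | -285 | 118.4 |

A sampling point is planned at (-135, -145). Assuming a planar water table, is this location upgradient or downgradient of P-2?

downgradient

∂h/∂x = (118.7 − 118.6) / (220 − 0) = +0.0004545
∂h/∂y = (118.4 − 118.6) / (-285 − 0) = +0.0007018
Head at (-135, -145) = 118.6 + (+0.0004545)·(-135) + (+0.0007018)·(-145) = 118.44 m.
That is lower than the 118.7 m at P-2, so the point is downgradient.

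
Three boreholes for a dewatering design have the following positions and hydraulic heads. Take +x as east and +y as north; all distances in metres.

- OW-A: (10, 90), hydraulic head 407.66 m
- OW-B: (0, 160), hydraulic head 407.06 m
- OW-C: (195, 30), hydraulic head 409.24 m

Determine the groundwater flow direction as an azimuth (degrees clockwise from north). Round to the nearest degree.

With h = a·x + b·y + c and OW-A as origin, the differences give:
  (-10)·a + 70·b = -0.60
  185·a + (-60)·b = +1.58
Eliminate b (×(-60) and ×70, subtract): -12350·a = -74.600 → a = ∂h/∂x = +0.006040
Back-substitute: b = ∂h/∂y = -0.007709.
Flow direction (−∇h) has components (-0.006040 E, +0.007709 N).
Azimuth = atan2(E, N) = atan2(-0.006040, +0.007709) = 321.9° ≈ 322°.

322°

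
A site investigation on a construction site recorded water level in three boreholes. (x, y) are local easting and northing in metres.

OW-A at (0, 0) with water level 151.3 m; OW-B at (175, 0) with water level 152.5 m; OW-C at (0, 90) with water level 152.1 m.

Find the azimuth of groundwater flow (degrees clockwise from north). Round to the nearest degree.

218°

∂h/∂x = (152.5 − 151.3) / (175 − 0) = +0.006857
∂h/∂y = (152.1 − 151.3) / (90 − 0) = +0.008889
Flow direction (−∇h) has components (-0.006857 E, -0.008889 N).
Azimuth = atan2(E, N) = atan2(-0.006857, -0.008889) = 217.6° ≈ 218°.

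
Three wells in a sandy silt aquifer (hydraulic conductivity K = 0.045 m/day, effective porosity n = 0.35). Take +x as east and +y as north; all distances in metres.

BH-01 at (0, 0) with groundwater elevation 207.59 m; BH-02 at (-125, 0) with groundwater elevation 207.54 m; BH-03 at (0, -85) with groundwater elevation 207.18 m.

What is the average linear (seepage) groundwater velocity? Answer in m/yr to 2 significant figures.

∂h/∂x = (207.54 − 207.59) / (-125 − 0) = +0.0004000
∂h/∂y = (207.18 − 207.59) / (-85 − 0) = +0.004824
|∇h| = √(0.0004000² + 0.004824²) = 0.004841
Seepage velocity v = K·i/n = 0.045 × 0.004841 / 0.35 = 0.0006224 m/day = 0.2273 m/yr.

0.23 m/yr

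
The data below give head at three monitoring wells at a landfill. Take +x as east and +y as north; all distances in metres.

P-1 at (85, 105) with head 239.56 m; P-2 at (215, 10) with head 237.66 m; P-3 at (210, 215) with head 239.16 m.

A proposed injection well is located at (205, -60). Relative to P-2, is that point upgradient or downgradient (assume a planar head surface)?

With h = a·x + b·y + c and P-1 as origin, the differences give:
  130·a + (-95)·b = -1.90
  125·a + 110·b = -0.40
Eliminate b (×110 and ×(-95), subtract): 26175·a = -247.000 → a = ∂h/∂x = -0.009436
Back-substitute: b = ∂h/∂y = +0.007087.
Head at (205, -60) = 239.56 + (-0.009436)·(120) + (+0.007087)·(-165) = 237.26 m.
That is lower than the 237.66 m at P-2, so the point is downgradient.

downgradient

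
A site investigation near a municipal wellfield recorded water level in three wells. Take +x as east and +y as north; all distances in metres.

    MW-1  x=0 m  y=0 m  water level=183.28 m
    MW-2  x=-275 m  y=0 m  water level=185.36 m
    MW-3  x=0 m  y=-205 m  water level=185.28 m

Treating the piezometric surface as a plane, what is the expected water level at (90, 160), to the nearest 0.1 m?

∂h/∂x = (185.36 − 183.28) / (-275 − 0) = -0.007564
∂h/∂y = (185.28 − 183.28) / (-205 − 0) = -0.009756
h(90, 160) = 183.28 + (-0.007564)·(90) + (-0.009756)·(160) = 183.28 -0.681 -1.561 = 181.038 m.

181.0 m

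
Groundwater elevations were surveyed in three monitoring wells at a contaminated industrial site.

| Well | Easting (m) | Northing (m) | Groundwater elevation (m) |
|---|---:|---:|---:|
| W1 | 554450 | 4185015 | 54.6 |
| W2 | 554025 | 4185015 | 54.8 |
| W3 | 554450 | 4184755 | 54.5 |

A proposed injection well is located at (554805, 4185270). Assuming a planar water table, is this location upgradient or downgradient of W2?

∂h/∂x = (54.8 − 54.6) / (554025 − 554450) = -0.0004706
∂h/∂y = (54.5 − 54.6) / (4184755 − 4185015) = +0.0003846
Head at (554805, 4185270) = 54.6 + (-0.0004706)·(355) + (+0.0003846)·(255) = 54.53 m.
That is lower than the 54.8 m at W2, so the point is downgradient.

downgradient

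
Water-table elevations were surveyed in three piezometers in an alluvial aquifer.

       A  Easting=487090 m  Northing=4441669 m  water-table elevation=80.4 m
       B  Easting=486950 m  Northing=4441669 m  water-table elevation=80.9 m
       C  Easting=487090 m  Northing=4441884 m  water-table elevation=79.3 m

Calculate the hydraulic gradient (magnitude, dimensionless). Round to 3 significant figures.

0.00624

∂h/∂x = (80.9 − 80.4) / (486950 − 487090) = -0.003571
∂h/∂y = (79.3 − 80.4) / (4441884 − 4441669) = -0.005116
|∇h| = √(-0.003571² + -0.005116²) = 0.006239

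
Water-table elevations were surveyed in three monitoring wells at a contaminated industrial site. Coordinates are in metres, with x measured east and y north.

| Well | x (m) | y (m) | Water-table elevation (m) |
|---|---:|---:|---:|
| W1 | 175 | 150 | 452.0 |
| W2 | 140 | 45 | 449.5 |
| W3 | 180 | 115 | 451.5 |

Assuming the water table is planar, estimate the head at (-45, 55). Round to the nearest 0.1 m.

446.0 m

Taking W1 as reference: W2−W1 = (-35, -105, -2.5); W3−W1 = (5, -35, -0.5).
Determinant of the coordinate differences = (-35)·(-35) − 5·(-105) = 1750.
∂h/∂x = [(-2.5)·(-35) − (-0.5)·(-105)] / 1750 = +0.02000
∂h/∂y = [(-35)·(-0.5) − 5·(-2.5)] / 1750 = +0.01714
h(-45, 55) = 452.0 + (+0.02000)·(-220) + (+0.01714)·(-95) = 452.0 -4.400 -1.629 = 445.971 m.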